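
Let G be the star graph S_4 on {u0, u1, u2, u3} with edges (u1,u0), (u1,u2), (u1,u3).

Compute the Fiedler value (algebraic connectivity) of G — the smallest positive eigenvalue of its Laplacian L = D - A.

The star S_4 is the complete bipartite graph K_{1,3} (one hub of degree 3, 3 leaves of degree 1). The Laplacian spectrum of K_{p,q} is 0, p (multiplicity q−1), q (multiplicity p−1), p+q. With p = 1, q = 3: 0 once, 1 with multiplicity 2, and 4 once. (Check: trace L = sum of degrees = 6 = 2·1 + 4.)
Laplacian eigenvalues: [0.0, 1.0, 1.0, 4.0]. Algebraic connectivity (smallest non-zero eigenvalue) = 1.0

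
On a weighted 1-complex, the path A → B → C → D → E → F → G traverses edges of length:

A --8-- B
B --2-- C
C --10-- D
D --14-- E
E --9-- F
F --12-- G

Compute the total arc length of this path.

Arc length = 8 + 2 + 10 + 14 + 9 + 12 = 55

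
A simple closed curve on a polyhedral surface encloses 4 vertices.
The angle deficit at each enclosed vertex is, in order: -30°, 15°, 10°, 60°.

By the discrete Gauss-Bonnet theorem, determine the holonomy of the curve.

Holonomy = total enclosed curvature = (-30°) + 15° + 10° + 60° = 55°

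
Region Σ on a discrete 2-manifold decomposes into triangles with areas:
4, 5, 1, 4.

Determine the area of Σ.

4 + 5 + 1 + 4 = 14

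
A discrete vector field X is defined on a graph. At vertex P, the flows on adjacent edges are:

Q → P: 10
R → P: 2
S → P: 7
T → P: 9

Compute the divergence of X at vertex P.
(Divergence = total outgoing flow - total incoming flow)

Divergence = sum of outgoing flows = (-10) + (-2) + (-7) + (-9) = -28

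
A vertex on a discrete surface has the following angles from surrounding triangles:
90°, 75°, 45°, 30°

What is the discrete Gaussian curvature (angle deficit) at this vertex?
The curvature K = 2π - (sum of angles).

Sum of angles = 240°. K = 360° - 240° = 120°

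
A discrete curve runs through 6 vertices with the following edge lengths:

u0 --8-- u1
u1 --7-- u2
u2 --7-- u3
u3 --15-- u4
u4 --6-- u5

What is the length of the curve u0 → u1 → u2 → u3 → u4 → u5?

Arc length = 8 + 7 + 7 + 15 + 6 = 43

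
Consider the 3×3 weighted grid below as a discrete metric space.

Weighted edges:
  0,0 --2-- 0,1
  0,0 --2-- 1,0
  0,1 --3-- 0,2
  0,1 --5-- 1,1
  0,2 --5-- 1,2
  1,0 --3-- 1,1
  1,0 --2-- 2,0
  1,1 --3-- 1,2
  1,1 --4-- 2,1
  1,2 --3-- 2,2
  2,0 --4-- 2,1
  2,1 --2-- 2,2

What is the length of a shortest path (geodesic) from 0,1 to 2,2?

Shortest path: 0,1 → 0,2 → 1,2 → 2,2, total weight = 11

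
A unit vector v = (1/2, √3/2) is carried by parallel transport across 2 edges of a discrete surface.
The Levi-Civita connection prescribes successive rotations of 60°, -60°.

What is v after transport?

Total rotation: 60° + (-60°) = 0°. Final vector: (0.5000, 0.8660)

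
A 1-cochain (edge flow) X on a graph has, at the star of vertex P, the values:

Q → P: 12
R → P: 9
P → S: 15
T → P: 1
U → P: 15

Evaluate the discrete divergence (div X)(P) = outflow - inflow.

Divergence = sum of outgoing flows = (-12) + (-9) + 15 + (-1) + (-15) = -22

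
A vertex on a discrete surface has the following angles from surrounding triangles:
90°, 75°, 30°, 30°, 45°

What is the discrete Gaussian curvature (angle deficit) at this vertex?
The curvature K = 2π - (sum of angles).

Sum of angles = 270°. K = 360° - 270° = 90° = π/2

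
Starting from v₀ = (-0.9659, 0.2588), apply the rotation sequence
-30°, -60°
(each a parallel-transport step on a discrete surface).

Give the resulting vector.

Total rotation: (-30°) + (-60°) = -90°. Final vector: (0.2588, 0.9659)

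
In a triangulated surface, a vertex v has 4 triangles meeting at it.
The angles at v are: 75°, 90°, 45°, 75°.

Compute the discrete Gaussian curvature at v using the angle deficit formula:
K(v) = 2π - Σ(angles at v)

Sum of angles = 285°. K = 360° - 285° = 75° = 5π/12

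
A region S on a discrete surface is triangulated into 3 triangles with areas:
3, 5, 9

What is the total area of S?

3 + 5 + 9 = 17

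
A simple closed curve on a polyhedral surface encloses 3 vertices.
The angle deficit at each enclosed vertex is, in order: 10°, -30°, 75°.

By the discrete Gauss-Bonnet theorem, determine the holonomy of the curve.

Holonomy = total enclosed curvature = 10° + (-30°) + 75° = 55°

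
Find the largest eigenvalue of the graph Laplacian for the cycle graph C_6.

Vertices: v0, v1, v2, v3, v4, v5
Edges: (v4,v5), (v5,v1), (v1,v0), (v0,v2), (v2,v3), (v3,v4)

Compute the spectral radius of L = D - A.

The cycle graph C_n has Laplacian eigenvalues λ_k = 2 − 2cos(2πk/n), k = 0, 1, …, n−1. Here n = 6:
k=0: 2 − 2cos(0) = 0.0; k=1: 2 − 2cos(π/3) = 1.0; k=2: 2 − 2cos(2π/3) = 3.0; k=3: 2 − 2cos(π) = 4.0; k=4: 2 − 2cos(4π/3) = 3.0; k=5: 2 − 2cos(5π/3) = 1.0.
Laplacian eigenvalues: [0.0, 1.0, 1.0, 3.0, 3.0, 4.0]. Largest eigenvalue (spectral radius) = 4.0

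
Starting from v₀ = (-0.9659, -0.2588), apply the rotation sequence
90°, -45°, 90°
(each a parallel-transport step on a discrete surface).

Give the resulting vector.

Total rotation: 90° + (-45°) + 90° = 135°. Final vector: (0.8660, -0.5000)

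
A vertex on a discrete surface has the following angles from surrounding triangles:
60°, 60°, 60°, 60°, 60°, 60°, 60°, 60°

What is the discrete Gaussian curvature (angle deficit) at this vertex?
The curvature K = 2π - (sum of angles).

Sum of angles = 480°. K = 360° - 480° = -120°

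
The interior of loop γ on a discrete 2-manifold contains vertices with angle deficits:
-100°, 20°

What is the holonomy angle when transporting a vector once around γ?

Holonomy = total enclosed curvature = (-100°) + 20° = -80°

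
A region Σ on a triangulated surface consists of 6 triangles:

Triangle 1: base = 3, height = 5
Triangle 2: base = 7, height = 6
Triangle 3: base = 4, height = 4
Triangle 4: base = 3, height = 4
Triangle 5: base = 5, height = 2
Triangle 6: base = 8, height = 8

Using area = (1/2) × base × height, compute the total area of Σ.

(1/2)×3×5 + (1/2)×7×6 + (1/2)×4×4 + (1/2)×3×4 + (1/2)×5×2 + (1/2)×8×8 = 79.5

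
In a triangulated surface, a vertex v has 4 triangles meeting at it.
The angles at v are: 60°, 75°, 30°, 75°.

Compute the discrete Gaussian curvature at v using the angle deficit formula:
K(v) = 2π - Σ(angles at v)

Sum of angles = 240°. K = 360° - 240° = 120° = 2π/3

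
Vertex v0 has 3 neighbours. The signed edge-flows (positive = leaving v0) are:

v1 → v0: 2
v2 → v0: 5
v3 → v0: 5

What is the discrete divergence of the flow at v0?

Divergence = sum of outgoing flows = (-2) + (-5) + (-5) = -12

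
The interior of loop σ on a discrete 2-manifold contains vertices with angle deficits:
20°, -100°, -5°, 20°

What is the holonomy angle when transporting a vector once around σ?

Holonomy = total enclosed curvature = 20° + (-100°) + (-5°) + 20° = -65°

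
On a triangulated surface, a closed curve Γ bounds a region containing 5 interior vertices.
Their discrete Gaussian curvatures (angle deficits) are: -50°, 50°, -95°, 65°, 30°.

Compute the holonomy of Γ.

Holonomy = total enclosed curvature = (-50°) + 50° + (-95°) + 65° + 30° = 0°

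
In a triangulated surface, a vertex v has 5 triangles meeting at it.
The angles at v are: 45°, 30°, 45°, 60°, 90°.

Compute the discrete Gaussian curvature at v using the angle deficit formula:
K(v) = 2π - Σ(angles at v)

Sum of angles = 270°. K = 360° - 270° = 90°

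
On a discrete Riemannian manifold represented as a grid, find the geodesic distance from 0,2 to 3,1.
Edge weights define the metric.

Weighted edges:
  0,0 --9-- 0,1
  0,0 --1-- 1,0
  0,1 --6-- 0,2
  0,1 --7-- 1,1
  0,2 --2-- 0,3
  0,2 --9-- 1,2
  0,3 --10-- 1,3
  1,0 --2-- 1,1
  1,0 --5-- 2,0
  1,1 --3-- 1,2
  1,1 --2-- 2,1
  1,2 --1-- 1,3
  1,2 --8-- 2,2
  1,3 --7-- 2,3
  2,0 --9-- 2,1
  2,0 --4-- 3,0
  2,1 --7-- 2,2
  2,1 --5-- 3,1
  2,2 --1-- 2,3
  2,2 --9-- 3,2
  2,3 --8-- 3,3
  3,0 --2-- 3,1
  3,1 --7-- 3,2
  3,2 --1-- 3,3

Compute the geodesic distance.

Shortest path: 0,2 → 1,2 → 1,1 → 2,1 → 3,1, total weight = 19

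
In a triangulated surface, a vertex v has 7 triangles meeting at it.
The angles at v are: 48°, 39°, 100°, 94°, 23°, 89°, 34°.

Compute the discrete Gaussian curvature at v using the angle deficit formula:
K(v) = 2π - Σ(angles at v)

Sum of angles = 427°. K = 360° - 427° = -67° = -67π/180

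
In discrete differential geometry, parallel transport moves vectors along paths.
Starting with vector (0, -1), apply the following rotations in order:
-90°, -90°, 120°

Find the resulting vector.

Total rotation: (-90°) + (-90°) + 120° = -60°. Final vector: (-0.8660, -0.5000)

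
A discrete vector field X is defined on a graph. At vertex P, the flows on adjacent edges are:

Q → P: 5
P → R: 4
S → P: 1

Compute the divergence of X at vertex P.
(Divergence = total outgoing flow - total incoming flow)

Divergence = sum of outgoing flows = (-5) + 4 + (-1) = -2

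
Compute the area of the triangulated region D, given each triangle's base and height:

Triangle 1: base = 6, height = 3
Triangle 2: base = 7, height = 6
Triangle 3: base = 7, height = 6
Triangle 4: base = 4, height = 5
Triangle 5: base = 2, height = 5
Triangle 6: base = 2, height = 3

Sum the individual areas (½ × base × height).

(1/2)×6×3 + (1/2)×7×6 + (1/2)×7×6 + (1/2)×4×5 + (1/2)×2×5 + (1/2)×2×3 = 69.0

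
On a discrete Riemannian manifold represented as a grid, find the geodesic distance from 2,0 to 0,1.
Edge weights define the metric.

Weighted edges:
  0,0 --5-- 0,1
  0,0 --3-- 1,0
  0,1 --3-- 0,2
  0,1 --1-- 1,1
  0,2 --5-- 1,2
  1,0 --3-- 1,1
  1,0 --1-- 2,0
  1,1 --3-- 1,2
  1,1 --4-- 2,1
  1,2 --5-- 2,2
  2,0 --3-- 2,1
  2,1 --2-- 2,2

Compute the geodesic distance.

Shortest path: 2,0 → 1,0 → 1,1 → 0,1, total weight = 5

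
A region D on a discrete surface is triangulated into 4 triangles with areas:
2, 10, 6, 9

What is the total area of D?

2 + 10 + 6 + 9 = 27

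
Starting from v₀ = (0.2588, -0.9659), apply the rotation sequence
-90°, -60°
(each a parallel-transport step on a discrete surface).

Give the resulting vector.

Total rotation: (-90°) + (-60°) = -150°. Final vector: (-0.7071, 0.7071)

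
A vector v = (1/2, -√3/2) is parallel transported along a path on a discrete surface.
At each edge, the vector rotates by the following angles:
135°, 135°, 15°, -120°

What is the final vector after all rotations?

Total rotation: 135° + 135° + 15° + (-120°) = 165°. Final vector: (-0.2588, 0.9659)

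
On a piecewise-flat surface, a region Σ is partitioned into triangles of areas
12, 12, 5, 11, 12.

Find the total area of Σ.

12 + 12 + 5 + 11 + 12 = 52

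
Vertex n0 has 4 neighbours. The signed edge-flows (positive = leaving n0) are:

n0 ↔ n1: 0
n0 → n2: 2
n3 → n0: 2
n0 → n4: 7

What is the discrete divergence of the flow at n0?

Divergence = sum of outgoing flows = 0 + 2 + (-2) + 7 = 7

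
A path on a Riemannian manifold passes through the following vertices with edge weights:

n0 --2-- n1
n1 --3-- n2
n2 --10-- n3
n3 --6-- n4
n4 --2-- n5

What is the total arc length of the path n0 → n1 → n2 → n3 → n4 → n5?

Arc length = 2 + 3 + 10 + 6 + 2 = 23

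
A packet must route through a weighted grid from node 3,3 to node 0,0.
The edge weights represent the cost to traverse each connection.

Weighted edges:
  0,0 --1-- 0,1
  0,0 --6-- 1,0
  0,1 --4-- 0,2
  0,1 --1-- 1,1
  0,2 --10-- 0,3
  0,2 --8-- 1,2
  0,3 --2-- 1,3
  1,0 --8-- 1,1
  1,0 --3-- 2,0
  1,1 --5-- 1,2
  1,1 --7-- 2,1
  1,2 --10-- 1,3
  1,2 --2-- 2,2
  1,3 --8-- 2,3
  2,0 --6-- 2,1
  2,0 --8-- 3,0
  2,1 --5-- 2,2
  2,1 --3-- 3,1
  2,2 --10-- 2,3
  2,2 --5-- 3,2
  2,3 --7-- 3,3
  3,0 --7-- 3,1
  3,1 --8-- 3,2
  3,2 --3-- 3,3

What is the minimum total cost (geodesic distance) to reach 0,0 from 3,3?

Shortest path: 3,3 → 3,2 → 2,2 → 1,2 → 1,1 → 0,1 → 0,0, total weight = 17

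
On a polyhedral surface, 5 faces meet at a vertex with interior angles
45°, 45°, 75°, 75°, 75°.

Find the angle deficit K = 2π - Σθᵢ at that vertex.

Sum of angles = 315°. K = 360° - 315° = 45°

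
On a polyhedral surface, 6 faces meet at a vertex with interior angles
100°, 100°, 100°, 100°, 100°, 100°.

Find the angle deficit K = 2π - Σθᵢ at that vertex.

Sum of angles = 600°. K = 360° - 600° = -240° = -4π/3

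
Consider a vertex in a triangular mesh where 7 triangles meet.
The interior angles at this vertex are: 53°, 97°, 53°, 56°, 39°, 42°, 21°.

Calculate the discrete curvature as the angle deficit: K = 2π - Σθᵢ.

Sum of angles = 361°. K = 360° - 361° = -1° = -π/180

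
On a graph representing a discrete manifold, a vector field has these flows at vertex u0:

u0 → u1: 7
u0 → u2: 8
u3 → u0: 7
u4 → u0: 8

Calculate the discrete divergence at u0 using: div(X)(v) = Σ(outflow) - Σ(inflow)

Divergence = sum of outgoing flows = 7 + 8 + (-7) + (-8) = 0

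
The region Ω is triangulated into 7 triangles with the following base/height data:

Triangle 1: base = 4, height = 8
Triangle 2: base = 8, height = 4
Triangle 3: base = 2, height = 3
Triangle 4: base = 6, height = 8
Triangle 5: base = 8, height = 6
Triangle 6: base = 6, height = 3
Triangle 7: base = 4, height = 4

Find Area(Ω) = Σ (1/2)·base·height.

(1/2)×4×8 + (1/2)×8×4 + (1/2)×2×3 + (1/2)×6×8 + (1/2)×8×6 + (1/2)×6×3 + (1/2)×4×4 = 100.0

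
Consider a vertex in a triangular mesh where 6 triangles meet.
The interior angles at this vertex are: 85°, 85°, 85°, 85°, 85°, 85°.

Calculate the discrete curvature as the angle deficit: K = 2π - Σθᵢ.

Sum of angles = 510°. K = 360° - 510° = -150° = -5π/6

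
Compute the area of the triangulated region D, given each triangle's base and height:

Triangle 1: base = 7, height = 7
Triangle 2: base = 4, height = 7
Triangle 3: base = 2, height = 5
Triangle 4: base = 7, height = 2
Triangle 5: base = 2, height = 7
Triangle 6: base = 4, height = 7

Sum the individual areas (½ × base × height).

(1/2)×7×7 + (1/2)×4×7 + (1/2)×2×5 + (1/2)×7×2 + (1/2)×2×7 + (1/2)×4×7 = 71.5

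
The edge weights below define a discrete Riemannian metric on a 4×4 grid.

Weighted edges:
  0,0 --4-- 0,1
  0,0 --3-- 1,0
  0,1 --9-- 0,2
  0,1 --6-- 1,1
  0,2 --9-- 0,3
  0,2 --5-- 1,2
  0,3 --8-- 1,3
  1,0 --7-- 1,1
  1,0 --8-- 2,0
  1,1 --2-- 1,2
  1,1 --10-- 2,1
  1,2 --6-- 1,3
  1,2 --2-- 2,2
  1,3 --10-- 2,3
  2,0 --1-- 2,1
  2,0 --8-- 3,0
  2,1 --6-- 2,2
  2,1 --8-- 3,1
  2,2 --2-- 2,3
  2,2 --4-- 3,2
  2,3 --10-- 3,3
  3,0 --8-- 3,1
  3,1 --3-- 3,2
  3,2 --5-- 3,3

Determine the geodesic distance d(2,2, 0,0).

Shortest path: 2,2 → 1,2 → 1,1 → 0,1 → 0,0, total weight = 14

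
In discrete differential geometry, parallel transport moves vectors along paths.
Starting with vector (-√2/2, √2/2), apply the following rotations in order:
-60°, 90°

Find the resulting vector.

Total rotation: (-60°) + 90° = 30°. Final vector: (-0.9659, 0.2588)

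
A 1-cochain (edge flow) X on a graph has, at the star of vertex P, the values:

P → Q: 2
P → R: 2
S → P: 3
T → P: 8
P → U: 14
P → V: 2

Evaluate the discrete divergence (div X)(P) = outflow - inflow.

Divergence = sum of outgoing flows = 2 + 2 + (-3) + (-8) + 14 + 2 = 9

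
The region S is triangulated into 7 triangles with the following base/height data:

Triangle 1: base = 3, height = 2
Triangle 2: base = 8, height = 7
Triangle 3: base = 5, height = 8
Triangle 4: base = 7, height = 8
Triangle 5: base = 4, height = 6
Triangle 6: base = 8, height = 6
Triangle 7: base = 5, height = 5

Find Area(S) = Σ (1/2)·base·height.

(1/2)×3×2 + (1/2)×8×7 + (1/2)×5×8 + (1/2)×7×8 + (1/2)×4×6 + (1/2)×8×6 + (1/2)×5×5 = 127.5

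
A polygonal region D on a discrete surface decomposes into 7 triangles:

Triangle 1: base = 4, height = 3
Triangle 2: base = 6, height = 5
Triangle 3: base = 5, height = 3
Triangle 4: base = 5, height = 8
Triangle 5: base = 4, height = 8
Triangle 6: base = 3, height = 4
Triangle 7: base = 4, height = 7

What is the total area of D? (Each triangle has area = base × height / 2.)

(1/2)×4×3 + (1/2)×6×5 + (1/2)×5×3 + (1/2)×5×8 + (1/2)×4×8 + (1/2)×3×4 + (1/2)×4×7 = 84.5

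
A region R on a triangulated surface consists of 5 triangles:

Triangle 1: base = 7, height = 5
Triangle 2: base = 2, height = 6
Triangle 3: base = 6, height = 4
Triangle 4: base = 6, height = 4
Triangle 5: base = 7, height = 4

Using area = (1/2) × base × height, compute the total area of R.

(1/2)×7×5 + (1/2)×2×6 + (1/2)×6×4 + (1/2)×6×4 + (1/2)×7×4 = 61.5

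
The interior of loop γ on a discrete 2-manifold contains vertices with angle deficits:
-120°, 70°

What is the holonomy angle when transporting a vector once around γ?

Holonomy = total enclosed curvature = (-120°) + 70° = -50°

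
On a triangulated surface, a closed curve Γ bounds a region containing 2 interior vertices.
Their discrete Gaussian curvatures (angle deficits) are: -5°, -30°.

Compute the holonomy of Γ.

Holonomy = total enclosed curvature = (-5°) + (-30°) = -35°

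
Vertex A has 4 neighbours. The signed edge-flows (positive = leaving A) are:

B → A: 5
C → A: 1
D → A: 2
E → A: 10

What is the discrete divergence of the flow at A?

Divergence = sum of outgoing flows = (-5) + (-1) + (-2) + (-10) = -18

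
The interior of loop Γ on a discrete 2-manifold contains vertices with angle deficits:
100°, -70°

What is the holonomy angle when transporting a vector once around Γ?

Holonomy = total enclosed curvature = 100° + (-70°) = 30°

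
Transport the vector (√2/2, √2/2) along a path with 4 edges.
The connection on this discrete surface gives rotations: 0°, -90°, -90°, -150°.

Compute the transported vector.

Total rotation: 0° + (-90°) + (-90°) + (-150°) = -330° ≡ 30° (mod 360°). Final vector: (0.2588, 0.9659)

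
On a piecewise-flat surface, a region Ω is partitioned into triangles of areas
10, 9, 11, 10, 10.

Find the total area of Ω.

10 + 9 + 11 + 10 + 10 = 50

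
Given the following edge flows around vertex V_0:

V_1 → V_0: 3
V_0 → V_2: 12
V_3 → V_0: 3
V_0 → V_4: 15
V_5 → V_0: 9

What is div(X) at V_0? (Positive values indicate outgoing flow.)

Divergence = sum of outgoing flows = (-3) + 12 + (-3) + 15 + (-9) = 12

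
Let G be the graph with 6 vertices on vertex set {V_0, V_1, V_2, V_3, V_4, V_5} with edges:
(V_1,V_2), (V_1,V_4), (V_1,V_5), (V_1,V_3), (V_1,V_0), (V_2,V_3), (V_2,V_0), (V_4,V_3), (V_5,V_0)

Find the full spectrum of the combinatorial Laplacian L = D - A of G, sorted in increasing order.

Degrees: deg(V_0) = 3, deg(V_1) = 5, deg(V_2) = 3, deg(V_3) = 3, deg(V_4) = 2, deg(V_5) = 2.
L = D − A with rows/columns ordered (V_0, V_1, V_2, V_3, V_4, V_5):
  [ 3, -1, -1,  0,  0, -1]
  [-1,  5, -1, -1, -1, -1]
  [-1, -1,  3, -1,  0,  0]
  [ 0, -1, -1,  3, -1,  0]
  [ 0, -1,  0, -1,  2,  0]
  [-1, -1,  0,  0,  0,  2]
Characteristic polynomial: det(λI − L) = λ(λ² − 5λ + 5)(λ² − 7λ + 11)(λ − 6).
Roots: λ = 0; (λ² − 5λ + 5) = 0 ⇒ λ = (5 ± √5)/2 ≈ 1.382, 3.618; (λ² − 7λ + 11) = 0 ⇒ λ = (7 ± √5)/2 ≈ 2.382, 4.618; (λ − 6) = 0 ⇒ λ = 6.
(Check: the roots sum (with multiplicity) to 18, matching trace L = Σdeg = 2·9 = 18.)
Laplacian eigenvalues (increasing order): [0.0, 1.382, 2.382, 3.618, 4.618, 6.0]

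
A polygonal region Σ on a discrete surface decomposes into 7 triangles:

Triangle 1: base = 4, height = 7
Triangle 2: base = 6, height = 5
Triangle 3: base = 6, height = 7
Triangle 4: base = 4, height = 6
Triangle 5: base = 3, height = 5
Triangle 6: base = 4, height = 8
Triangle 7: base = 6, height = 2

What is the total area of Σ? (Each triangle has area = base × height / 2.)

(1/2)×4×7 + (1/2)×6×5 + (1/2)×6×7 + (1/2)×4×6 + (1/2)×3×5 + (1/2)×4×8 + (1/2)×6×2 = 91.5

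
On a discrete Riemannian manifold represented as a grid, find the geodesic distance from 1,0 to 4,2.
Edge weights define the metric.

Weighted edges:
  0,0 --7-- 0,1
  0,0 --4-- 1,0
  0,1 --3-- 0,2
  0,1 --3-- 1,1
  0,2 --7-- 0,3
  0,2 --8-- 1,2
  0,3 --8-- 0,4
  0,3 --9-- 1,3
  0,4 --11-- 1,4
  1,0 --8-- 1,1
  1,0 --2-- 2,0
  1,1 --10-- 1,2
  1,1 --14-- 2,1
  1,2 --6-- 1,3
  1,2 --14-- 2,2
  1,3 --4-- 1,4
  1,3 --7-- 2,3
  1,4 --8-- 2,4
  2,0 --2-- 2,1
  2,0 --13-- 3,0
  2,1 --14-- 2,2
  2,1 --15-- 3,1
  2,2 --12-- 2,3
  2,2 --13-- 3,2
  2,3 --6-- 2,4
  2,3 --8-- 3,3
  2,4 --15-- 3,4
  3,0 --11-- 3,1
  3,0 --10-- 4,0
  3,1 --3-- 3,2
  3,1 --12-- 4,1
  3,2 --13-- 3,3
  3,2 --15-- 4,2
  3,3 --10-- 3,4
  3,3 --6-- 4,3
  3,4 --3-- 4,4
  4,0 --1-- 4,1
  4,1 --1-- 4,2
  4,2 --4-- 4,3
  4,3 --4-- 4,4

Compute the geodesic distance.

Shortest path: 1,0 → 2,0 → 3,0 → 4,0 → 4,1 → 4,2, total weight = 27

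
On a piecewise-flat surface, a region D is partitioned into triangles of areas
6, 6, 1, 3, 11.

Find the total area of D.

6 + 6 + 1 + 3 + 11 = 27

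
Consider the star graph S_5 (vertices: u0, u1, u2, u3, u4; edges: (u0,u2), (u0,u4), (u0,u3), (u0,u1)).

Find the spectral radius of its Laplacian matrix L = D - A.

The star S_5 is the complete bipartite graph K_{1,4} (one hub of degree 4, 4 leaves of degree 1). The Laplacian spectrum of K_{p,q} is 0, p (multiplicity q−1), q (multiplicity p−1), p+q. With p = 1, q = 4: 0 once, 1 with multiplicity 3, and 5 once. (Check: trace L = sum of degrees = 8 = 3·1 + 5.)
Laplacian eigenvalues: [0.0, 1.0, 1.0, 1.0, 5.0]. Largest eigenvalue (spectral radius) = 5.0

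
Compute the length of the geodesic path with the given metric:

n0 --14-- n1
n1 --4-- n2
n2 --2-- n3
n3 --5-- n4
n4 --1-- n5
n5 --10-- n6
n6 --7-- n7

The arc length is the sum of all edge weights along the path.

Arc length = 14 + 4 + 2 + 5 + 1 + 10 + 7 = 43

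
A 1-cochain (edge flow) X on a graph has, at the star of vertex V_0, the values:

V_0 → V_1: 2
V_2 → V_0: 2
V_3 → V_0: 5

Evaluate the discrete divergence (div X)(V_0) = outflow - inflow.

Divergence = sum of outgoing flows = 2 + (-2) + (-5) = -5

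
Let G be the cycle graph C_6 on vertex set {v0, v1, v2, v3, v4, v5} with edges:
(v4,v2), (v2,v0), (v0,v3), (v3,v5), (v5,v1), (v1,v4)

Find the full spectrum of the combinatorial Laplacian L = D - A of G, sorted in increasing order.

The cycle graph C_n has Laplacian eigenvalues λ_k = 2 − 2cos(2πk/n), k = 0, 1, …, n−1. Here n = 6:
k=0: 2 − 2cos(0) = 0.0; k=1: 2 − 2cos(π/3) = 1.0; k=2: 2 − 2cos(2π/3) = 3.0; k=3: 2 − 2cos(π) = 4.0; k=4: 2 − 2cos(4π/3) = 3.0; k=5: 2 − 2cos(5π/3) = 1.0.
Laplacian eigenvalues (increasing order): [0.0, 1.0, 1.0, 3.0, 3.0, 4.0]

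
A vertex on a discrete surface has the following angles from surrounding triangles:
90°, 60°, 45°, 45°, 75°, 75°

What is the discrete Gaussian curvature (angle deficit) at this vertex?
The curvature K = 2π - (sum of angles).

Sum of angles = 390°. K = 360° - 390° = -30°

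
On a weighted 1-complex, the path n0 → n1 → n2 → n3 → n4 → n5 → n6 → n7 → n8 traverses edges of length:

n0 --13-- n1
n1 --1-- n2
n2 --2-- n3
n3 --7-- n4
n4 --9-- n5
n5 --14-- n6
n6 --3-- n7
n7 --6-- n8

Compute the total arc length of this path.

Arc length = 13 + 1 + 2 + 7 + 9 + 14 + 3 + 6 = 55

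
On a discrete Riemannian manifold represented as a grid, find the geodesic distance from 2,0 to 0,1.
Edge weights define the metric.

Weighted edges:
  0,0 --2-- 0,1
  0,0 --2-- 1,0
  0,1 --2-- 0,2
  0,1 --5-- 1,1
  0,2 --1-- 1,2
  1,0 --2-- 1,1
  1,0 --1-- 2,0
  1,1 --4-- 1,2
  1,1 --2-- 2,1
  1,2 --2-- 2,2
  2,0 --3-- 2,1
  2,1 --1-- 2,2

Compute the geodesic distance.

Shortest path: 2,0 → 1,0 → 0,0 → 0,1, total weight = 5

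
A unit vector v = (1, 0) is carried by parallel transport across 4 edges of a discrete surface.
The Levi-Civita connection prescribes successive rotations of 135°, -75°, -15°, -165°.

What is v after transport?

Total rotation: 135° + (-75°) + (-15°) + (-165°) = -120°. Final vector: (-0.5000, -0.8660)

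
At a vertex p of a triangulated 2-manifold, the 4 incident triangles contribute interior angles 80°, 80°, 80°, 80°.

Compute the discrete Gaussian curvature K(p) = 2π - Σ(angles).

Sum of angles = 320°. K = 360° - 320° = 40°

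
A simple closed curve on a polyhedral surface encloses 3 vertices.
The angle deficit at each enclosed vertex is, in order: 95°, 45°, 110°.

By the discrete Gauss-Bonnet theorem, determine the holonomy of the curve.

Holonomy = total enclosed curvature = 95° + 45° + 110° = 250°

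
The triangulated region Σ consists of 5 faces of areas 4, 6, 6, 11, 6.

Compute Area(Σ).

4 + 6 + 6 + 11 + 6 = 33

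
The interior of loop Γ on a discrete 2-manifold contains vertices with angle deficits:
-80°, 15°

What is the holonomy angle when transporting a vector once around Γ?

Holonomy = total enclosed curvature = (-80°) + 15° = -65°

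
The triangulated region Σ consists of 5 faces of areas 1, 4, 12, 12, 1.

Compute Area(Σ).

1 + 4 + 12 + 12 + 1 = 30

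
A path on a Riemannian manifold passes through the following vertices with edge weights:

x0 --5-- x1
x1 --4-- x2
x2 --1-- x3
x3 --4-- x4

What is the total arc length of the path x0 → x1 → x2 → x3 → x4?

Arc length = 5 + 4 + 1 + 4 = 14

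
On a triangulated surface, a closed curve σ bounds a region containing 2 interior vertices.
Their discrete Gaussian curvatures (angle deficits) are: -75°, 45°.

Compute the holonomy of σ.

Holonomy = total enclosed curvature = (-75°) + 45° = -30°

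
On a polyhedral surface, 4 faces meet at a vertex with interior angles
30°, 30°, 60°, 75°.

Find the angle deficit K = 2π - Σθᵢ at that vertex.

Sum of angles = 195°. K = 360° - 195° = 165°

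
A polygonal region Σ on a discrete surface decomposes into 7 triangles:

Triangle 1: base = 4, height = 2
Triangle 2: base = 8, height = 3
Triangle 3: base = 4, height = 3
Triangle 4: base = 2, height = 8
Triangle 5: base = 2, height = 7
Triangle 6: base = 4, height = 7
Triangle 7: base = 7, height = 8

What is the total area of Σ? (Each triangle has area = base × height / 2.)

(1/2)×4×2 + (1/2)×8×3 + (1/2)×4×3 + (1/2)×2×8 + (1/2)×2×7 + (1/2)×4×7 + (1/2)×7×8 = 79.0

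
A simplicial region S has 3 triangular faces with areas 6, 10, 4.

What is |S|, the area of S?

6 + 10 + 4 = 20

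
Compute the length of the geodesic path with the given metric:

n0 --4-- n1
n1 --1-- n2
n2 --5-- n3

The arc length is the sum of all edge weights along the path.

Arc length = 4 + 1 + 5 = 10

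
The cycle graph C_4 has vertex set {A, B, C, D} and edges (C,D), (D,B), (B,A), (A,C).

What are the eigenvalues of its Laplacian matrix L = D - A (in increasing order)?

The cycle graph C_n has Laplacian eigenvalues λ_k = 2 − 2cos(2πk/n), k = 0, 1, …, n−1. Here n = 4:
k=0: 2 − 2cos(0) = 0.0; k=1: 2 − 2cos(π/2) = 2.0; k=2: 2 − 2cos(π) = 4.0; k=3: 2 − 2cos(3π/2) = 2.0.
Laplacian eigenvalues (increasing order): [0.0, 2.0, 2.0, 4.0]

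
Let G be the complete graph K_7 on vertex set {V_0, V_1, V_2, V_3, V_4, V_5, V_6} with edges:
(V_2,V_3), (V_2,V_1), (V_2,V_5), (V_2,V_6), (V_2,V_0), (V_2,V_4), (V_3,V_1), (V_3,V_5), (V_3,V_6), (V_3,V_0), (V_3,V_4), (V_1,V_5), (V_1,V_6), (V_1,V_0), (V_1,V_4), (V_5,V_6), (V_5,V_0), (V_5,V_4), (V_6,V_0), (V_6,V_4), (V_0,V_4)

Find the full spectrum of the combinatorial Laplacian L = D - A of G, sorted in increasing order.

For the complete graph K_n, L = nI − J (J = all-ones matrix). J has eigenvalues n (once, eigenvector 𝟙) and 0 (multiplicity n−1), so L has eigenvalues 0 (once) and n (multiplicity n−1). Here n = 7: eigenvalue 0 once and 7 with multiplicity 6.
Laplacian eigenvalues (increasing order): [0.0, 7.0, 7.0, 7.0, 7.0, 7.0, 7.0]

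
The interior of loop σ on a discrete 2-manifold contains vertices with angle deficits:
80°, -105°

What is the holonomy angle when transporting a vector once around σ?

Holonomy = total enclosed curvature = 80° + (-105°) = -25°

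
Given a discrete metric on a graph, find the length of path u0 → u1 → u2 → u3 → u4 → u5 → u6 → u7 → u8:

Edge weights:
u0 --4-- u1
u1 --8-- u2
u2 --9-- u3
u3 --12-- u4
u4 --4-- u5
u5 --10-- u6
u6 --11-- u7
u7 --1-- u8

Arc length = 4 + 8 + 9 + 12 + 4 + 10 + 11 + 1 = 59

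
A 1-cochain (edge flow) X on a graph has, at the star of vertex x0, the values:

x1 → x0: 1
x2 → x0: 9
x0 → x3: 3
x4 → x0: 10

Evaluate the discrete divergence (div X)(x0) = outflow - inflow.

Divergence = sum of outgoing flows = (-1) + (-9) + 3 + (-10) = -17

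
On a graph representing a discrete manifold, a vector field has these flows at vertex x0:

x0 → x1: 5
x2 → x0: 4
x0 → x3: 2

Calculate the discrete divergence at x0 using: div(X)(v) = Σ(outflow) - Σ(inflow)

Divergence = sum of outgoing flows = 5 + (-4) + 2 = 3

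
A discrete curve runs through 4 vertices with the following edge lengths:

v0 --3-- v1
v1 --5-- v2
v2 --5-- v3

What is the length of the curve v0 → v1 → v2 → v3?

Arc length = 3 + 5 + 5 = 13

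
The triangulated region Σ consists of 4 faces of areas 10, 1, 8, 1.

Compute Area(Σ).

10 + 1 + 8 + 1 = 20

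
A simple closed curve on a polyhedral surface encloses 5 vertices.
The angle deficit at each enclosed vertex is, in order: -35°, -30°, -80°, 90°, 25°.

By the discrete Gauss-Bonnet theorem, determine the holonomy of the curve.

Holonomy = total enclosed curvature = (-35°) + (-30°) + (-80°) + 90° + 25° = -30°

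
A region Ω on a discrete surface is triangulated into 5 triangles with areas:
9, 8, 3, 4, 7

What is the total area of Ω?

9 + 8 + 3 + 4 + 7 = 31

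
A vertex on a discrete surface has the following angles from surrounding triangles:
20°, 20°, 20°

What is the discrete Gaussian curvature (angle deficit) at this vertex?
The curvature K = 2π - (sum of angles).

Sum of angles = 60°. K = 360° - 60° = 300°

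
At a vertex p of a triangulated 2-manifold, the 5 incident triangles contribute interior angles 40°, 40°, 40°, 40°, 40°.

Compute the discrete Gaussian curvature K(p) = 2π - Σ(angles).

Sum of angles = 200°. K = 360° - 200° = 160° = 8π/9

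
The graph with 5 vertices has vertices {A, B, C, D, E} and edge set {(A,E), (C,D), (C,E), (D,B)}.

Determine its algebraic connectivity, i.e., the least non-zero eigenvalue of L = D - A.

Degrees: deg(A) = 1, deg(B) = 1, deg(C) = 2, deg(D) = 2, deg(E) = 2.
L = D − A with rows/columns ordered (A, B, C, D, E):
  [ 1,  0,  0,  0, -1]
  [ 0,  1,  0, -1,  0]
  [ 0,  0,  2, -1, -1]
  [ 0, -1, -1,  2,  0]
  [-1,  0, -1,  0,  2]
Characteristic polynomial: det(λI − L) = λ(λ² − 3λ + 1)(λ² − 5λ + 5).
Roots: λ = 0; (λ² − 3λ + 1) = 0 ⇒ λ = (3 ± √5)/2 ≈ 0.382, 2.618; (λ² − 5λ + 5) = 0 ⇒ λ = (5 ± √5)/2 ≈ 1.382, 3.618.
(Check: the roots sum (with multiplicity) to 8, matching trace L = Σdeg = 2·4 = 8.)
Laplacian eigenvalues: [0.0, 0.382, 1.382, 2.618, 3.618]. Algebraic connectivity (smallest non-zero eigenvalue) = 0.382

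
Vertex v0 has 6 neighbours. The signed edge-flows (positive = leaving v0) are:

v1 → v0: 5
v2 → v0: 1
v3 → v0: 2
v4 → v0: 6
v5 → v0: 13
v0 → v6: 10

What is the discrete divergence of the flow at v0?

Divergence = sum of outgoing flows = (-5) + (-1) + (-2) + (-6) + (-13) + 10 = -17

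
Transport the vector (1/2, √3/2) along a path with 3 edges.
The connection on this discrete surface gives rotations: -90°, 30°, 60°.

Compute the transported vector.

Total rotation: (-90°) + 30° + 60° = 0°. Final vector: (0.5000, 0.8660)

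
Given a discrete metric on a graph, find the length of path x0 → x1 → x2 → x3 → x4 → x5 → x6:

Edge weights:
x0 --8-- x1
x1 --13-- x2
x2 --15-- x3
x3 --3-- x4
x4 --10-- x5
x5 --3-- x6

Arc length = 8 + 13 + 15 + 3 + 10 + 3 = 52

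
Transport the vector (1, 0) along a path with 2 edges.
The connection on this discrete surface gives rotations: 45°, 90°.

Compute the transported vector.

Total rotation: 45° + 90° = 135°. Final vector: (-0.7071, 0.7071)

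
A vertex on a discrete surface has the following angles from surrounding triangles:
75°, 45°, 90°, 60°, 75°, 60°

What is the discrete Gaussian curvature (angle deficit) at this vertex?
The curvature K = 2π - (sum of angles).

Sum of angles = 405°. K = 360° - 405° = -45° = -π/4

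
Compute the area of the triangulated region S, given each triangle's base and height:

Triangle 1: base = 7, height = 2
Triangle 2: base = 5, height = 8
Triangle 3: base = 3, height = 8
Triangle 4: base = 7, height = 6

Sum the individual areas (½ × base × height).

(1/2)×7×2 + (1/2)×5×8 + (1/2)×3×8 + (1/2)×7×6 = 60.0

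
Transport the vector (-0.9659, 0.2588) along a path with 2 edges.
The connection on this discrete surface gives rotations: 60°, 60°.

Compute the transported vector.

Total rotation: 60° + 60° = 120°. Final vector: (0.2588, -0.9659)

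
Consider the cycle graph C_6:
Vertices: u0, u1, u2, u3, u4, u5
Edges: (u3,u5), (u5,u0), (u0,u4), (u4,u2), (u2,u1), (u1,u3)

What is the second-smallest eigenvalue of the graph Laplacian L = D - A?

The cycle graph C_n has Laplacian eigenvalues λ_k = 2 − 2cos(2πk/n), k = 0, 1, …, n−1. Here n = 6:
k=0: 2 − 2cos(0) = 0.0; k=1: 2 − 2cos(π/3) = 1.0; k=2: 2 − 2cos(2π/3) = 3.0; k=3: 2 − 2cos(π) = 4.0; k=4: 2 − 2cos(4π/3) = 3.0; k=5: 2 − 2cos(5π/3) = 1.0.
Laplacian eigenvalues: [0.0, 1.0, 1.0, 3.0, 3.0, 4.0]. Algebraic connectivity (smallest non-zero eigenvalue) = 1.0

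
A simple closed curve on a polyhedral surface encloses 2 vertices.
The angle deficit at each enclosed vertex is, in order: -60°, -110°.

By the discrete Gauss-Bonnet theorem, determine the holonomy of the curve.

Holonomy = total enclosed curvature = (-60°) + (-110°) = -170°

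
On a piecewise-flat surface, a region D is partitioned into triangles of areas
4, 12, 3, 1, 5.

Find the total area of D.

4 + 12 + 3 + 1 + 5 = 25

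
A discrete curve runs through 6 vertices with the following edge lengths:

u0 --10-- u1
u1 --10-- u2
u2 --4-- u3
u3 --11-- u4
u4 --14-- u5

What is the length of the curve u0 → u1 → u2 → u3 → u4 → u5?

Arc length = 10 + 10 + 4 + 11 + 14 = 49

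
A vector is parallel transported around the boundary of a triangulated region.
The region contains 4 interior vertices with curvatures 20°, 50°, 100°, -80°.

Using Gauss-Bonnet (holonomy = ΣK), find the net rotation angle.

Holonomy = total enclosed curvature = 20° + 50° + 100° + (-80°) = 90°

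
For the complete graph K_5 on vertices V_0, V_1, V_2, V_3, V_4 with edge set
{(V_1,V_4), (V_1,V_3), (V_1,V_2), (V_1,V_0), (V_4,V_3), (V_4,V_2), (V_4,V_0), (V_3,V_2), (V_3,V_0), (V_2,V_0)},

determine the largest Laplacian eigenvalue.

For the complete graph K_n, L = nI − J (J = all-ones matrix). J has eigenvalues n (once, eigenvector 𝟙) and 0 (multiplicity n−1), so L has eigenvalues 0 (once) and n (multiplicity n−1). Here n = 5: eigenvalue 0 once and 5 with multiplicity 4.
Laplacian eigenvalues: [0.0, 5.0, 5.0, 5.0, 5.0]. Largest eigenvalue (spectral radius) = 5.0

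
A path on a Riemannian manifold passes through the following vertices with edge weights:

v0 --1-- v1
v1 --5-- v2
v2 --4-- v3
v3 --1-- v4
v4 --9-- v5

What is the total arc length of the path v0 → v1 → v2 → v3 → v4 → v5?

Arc length = 1 + 5 + 4 + 1 + 9 = 20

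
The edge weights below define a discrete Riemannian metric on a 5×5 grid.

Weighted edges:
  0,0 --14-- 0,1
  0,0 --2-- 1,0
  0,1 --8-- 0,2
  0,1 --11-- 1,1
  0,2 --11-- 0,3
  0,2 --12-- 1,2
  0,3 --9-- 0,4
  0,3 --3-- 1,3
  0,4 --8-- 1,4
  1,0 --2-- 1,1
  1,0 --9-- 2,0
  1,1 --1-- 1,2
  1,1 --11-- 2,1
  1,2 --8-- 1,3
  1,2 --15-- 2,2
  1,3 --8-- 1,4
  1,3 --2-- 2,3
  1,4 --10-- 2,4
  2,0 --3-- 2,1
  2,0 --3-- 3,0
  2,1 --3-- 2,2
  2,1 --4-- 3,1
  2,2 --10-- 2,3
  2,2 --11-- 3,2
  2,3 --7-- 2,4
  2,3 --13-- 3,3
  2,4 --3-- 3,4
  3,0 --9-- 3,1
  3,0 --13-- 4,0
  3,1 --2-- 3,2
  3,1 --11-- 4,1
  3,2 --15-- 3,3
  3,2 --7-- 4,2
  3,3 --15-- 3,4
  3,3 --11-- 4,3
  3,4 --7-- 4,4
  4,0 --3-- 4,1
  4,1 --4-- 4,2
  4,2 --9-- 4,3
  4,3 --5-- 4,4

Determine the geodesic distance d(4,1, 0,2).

Shortest path: 4,1 → 3,1 → 2,1 → 1,1 → 1,2 → 0,2, total weight = 39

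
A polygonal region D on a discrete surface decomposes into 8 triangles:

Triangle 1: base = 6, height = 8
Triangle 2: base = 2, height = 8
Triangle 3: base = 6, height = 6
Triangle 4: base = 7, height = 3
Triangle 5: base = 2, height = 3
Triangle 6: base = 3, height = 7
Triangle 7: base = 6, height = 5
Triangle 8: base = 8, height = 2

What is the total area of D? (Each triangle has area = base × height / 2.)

(1/2)×6×8 + (1/2)×2×8 + (1/2)×6×6 + (1/2)×7×3 + (1/2)×2×3 + (1/2)×3×7 + (1/2)×6×5 + (1/2)×8×2 = 97.0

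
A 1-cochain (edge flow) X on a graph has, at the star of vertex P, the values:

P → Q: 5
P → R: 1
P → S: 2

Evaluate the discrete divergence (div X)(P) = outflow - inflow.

Divergence = sum of outgoing flows = 5 + 1 + 2 = 8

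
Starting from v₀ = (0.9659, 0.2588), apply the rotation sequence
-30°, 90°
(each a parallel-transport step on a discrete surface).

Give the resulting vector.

Total rotation: (-30°) + 90° = 60°. Final vector: (0.2588, 0.9659)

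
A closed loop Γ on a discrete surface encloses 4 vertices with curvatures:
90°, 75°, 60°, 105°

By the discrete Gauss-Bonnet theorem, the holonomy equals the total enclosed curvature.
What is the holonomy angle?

Holonomy = total enclosed curvature = 90° + 75° + 60° + 105° = 330°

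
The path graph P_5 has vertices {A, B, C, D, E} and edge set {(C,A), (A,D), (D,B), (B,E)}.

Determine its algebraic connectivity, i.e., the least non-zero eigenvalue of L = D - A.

The path graph P_n has Laplacian eigenvalues λ_k = 2 − 2cos(kπ/n), k = 0, 1, …, n−1. Here n = 5:
k=0: 2 − 2cos(0) = 0.0; k=1: 2 − 2cos(π/5) = 0.382; k=2: 2 − 2cos(2π/5) = 1.382; k=3: 2 − 2cos(3π/5) = 2.618; k=4: 2 − 2cos(4π/5) = 3.618.
Laplacian eigenvalues: [0.0, 0.382, 1.382, 2.618, 3.618]. Algebraic connectivity (smallest non-zero eigenvalue) = 0.382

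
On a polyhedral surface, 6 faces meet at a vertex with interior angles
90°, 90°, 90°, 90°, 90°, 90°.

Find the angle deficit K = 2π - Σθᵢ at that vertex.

Sum of angles = 540°. K = 360° - 540° = -180° = -π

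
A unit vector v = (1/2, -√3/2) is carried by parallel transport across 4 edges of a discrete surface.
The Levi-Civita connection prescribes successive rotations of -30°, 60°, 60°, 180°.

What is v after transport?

Total rotation: (-30°) + 60° + 60° + 180° = 270° ≡ -90° (mod 360°). Final vector: (-0.8660, -0.5000)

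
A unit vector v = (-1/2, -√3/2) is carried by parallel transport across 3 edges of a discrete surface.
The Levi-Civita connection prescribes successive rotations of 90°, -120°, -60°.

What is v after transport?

Total rotation: 90° + (-120°) + (-60°) = -90°. Final vector: (-0.8660, 0.5000)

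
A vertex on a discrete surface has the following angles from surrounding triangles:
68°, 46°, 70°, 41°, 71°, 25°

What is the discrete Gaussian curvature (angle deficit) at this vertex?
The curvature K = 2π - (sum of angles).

Sum of angles = 321°. K = 360° - 321° = 39° = 13π/60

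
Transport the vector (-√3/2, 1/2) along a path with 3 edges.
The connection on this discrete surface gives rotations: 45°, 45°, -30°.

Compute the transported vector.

Total rotation: 45° + 45° + (-30°) = 60°. Final vector: (-0.8660, -0.5000)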